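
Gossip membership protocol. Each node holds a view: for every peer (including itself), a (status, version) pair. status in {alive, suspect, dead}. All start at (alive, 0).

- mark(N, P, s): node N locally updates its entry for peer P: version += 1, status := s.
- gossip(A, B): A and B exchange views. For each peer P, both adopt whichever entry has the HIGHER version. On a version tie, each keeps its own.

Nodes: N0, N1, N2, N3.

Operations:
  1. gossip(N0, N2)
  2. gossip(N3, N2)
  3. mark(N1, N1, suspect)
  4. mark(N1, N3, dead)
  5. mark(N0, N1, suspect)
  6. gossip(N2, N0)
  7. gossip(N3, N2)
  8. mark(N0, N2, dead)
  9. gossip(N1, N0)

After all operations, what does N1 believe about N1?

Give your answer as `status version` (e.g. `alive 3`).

Answer: suspect 1

Derivation:
Op 1: gossip N0<->N2 -> N0.N0=(alive,v0) N0.N1=(alive,v0) N0.N2=(alive,v0) N0.N3=(alive,v0) | N2.N0=(alive,v0) N2.N1=(alive,v0) N2.N2=(alive,v0) N2.N3=(alive,v0)
Op 2: gossip N3<->N2 -> N3.N0=(alive,v0) N3.N1=(alive,v0) N3.N2=(alive,v0) N3.N3=(alive,v0) | N2.N0=(alive,v0) N2.N1=(alive,v0) N2.N2=(alive,v0) N2.N3=(alive,v0)
Op 3: N1 marks N1=suspect -> (suspect,v1)
Op 4: N1 marks N3=dead -> (dead,v1)
Op 5: N0 marks N1=suspect -> (suspect,v1)
Op 6: gossip N2<->N0 -> N2.N0=(alive,v0) N2.N1=(suspect,v1) N2.N2=(alive,v0) N2.N3=(alive,v0) | N0.N0=(alive,v0) N0.N1=(suspect,v1) N0.N2=(alive,v0) N0.N3=(alive,v0)
Op 7: gossip N3<->N2 -> N3.N0=(alive,v0) N3.N1=(suspect,v1) N3.N2=(alive,v0) N3.N3=(alive,v0) | N2.N0=(alive,v0) N2.N1=(suspect,v1) N2.N2=(alive,v0) N2.N3=(alive,v0)
Op 8: N0 marks N2=dead -> (dead,v1)
Op 9: gossip N1<->N0 -> N1.N0=(alive,v0) N1.N1=(suspect,v1) N1.N2=(dead,v1) N1.N3=(dead,v1) | N0.N0=(alive,v0) N0.N1=(suspect,v1) N0.N2=(dead,v1) N0.N3=(dead,v1)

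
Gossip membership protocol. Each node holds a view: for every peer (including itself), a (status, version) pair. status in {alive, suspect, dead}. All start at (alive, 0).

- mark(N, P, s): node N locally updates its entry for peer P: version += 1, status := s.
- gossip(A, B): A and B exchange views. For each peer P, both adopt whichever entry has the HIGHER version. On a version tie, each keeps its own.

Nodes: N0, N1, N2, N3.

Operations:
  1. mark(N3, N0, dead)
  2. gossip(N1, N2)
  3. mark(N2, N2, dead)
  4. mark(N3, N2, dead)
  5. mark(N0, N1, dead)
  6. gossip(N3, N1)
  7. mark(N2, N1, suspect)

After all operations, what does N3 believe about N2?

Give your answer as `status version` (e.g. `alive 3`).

Op 1: N3 marks N0=dead -> (dead,v1)
Op 2: gossip N1<->N2 -> N1.N0=(alive,v0) N1.N1=(alive,v0) N1.N2=(alive,v0) N1.N3=(alive,v0) | N2.N0=(alive,v0) N2.N1=(alive,v0) N2.N2=(alive,v0) N2.N3=(alive,v0)
Op 3: N2 marks N2=dead -> (dead,v1)
Op 4: N3 marks N2=dead -> (dead,v1)
Op 5: N0 marks N1=dead -> (dead,v1)
Op 6: gossip N3<->N1 -> N3.N0=(dead,v1) N3.N1=(alive,v0) N3.N2=(dead,v1) N3.N3=(alive,v0) | N1.N0=(dead,v1) N1.N1=(alive,v0) N1.N2=(dead,v1) N1.N3=(alive,v0)
Op 7: N2 marks N1=suspect -> (suspect,v1)

Answer: dead 1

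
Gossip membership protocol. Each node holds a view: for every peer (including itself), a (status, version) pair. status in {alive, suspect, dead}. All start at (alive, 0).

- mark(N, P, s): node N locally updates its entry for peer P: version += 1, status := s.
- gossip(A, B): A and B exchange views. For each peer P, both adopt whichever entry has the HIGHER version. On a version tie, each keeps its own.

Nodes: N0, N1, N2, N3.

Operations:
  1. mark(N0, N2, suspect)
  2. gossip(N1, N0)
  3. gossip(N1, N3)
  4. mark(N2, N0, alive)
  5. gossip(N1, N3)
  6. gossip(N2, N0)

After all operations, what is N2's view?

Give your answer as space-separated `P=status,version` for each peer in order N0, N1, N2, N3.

Answer: N0=alive,1 N1=alive,0 N2=suspect,1 N3=alive,0

Derivation:
Op 1: N0 marks N2=suspect -> (suspect,v1)
Op 2: gossip N1<->N0 -> N1.N0=(alive,v0) N1.N1=(alive,v0) N1.N2=(suspect,v1) N1.N3=(alive,v0) | N0.N0=(alive,v0) N0.N1=(alive,v0) N0.N2=(suspect,v1) N0.N3=(alive,v0)
Op 3: gossip N1<->N3 -> N1.N0=(alive,v0) N1.N1=(alive,v0) N1.N2=(suspect,v1) N1.N3=(alive,v0) | N3.N0=(alive,v0) N3.N1=(alive,v0) N3.N2=(suspect,v1) N3.N3=(alive,v0)
Op 4: N2 marks N0=alive -> (alive,v1)
Op 5: gossip N1<->N3 -> N1.N0=(alive,v0) N1.N1=(alive,v0) N1.N2=(suspect,v1) N1.N3=(alive,v0) | N3.N0=(alive,v0) N3.N1=(alive,v0) N3.N2=(suspect,v1) N3.N3=(alive,v0)
Op 6: gossip N2<->N0 -> N2.N0=(alive,v1) N2.N1=(alive,v0) N2.N2=(suspect,v1) N2.N3=(alive,v0) | N0.N0=(alive,v1) N0.N1=(alive,v0) N0.N2=(suspect,v1) N0.N3=(alive,v0)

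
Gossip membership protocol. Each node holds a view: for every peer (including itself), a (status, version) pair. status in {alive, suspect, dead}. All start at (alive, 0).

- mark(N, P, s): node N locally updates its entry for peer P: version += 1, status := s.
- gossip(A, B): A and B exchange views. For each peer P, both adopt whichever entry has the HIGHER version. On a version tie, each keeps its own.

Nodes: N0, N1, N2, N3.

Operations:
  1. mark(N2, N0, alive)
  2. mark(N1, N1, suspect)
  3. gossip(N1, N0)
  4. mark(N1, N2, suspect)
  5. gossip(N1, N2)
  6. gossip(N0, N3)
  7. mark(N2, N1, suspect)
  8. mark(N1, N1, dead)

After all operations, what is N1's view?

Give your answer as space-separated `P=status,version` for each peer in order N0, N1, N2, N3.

Answer: N0=alive,1 N1=dead,2 N2=suspect,1 N3=alive,0

Derivation:
Op 1: N2 marks N0=alive -> (alive,v1)
Op 2: N1 marks N1=suspect -> (suspect,v1)
Op 3: gossip N1<->N0 -> N1.N0=(alive,v0) N1.N1=(suspect,v1) N1.N2=(alive,v0) N1.N3=(alive,v0) | N0.N0=(alive,v0) N0.N1=(suspect,v1) N0.N2=(alive,v0) N0.N3=(alive,v0)
Op 4: N1 marks N2=suspect -> (suspect,v1)
Op 5: gossip N1<->N2 -> N1.N0=(alive,v1) N1.N1=(suspect,v1) N1.N2=(suspect,v1) N1.N3=(alive,v0) | N2.N0=(alive,v1) N2.N1=(suspect,v1) N2.N2=(suspect,v1) N2.N3=(alive,v0)
Op 6: gossip N0<->N3 -> N0.N0=(alive,v0) N0.N1=(suspect,v1) N0.N2=(alive,v0) N0.N3=(alive,v0) | N3.N0=(alive,v0) N3.N1=(suspect,v1) N3.N2=(alive,v0) N3.N3=(alive,v0)
Op 7: N2 marks N1=suspect -> (suspect,v2)
Op 8: N1 marks N1=dead -> (dead,v2)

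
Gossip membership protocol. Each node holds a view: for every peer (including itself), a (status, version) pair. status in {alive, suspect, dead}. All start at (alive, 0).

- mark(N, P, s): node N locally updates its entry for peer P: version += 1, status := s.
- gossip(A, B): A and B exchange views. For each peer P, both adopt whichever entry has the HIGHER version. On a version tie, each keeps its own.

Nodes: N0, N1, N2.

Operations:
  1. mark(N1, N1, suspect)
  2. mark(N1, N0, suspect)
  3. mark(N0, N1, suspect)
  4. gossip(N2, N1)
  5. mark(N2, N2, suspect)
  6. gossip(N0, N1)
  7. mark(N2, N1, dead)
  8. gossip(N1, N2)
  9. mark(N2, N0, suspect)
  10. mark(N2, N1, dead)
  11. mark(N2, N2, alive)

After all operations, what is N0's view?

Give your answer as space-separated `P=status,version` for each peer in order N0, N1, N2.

Answer: N0=suspect,1 N1=suspect,1 N2=alive,0

Derivation:
Op 1: N1 marks N1=suspect -> (suspect,v1)
Op 2: N1 marks N0=suspect -> (suspect,v1)
Op 3: N0 marks N1=suspect -> (suspect,v1)
Op 4: gossip N2<->N1 -> N2.N0=(suspect,v1) N2.N1=(suspect,v1) N2.N2=(alive,v0) | N1.N0=(suspect,v1) N1.N1=(suspect,v1) N1.N2=(alive,v0)
Op 5: N2 marks N2=suspect -> (suspect,v1)
Op 6: gossip N0<->N1 -> N0.N0=(suspect,v1) N0.N1=(suspect,v1) N0.N2=(alive,v0) | N1.N0=(suspect,v1) N1.N1=(suspect,v1) N1.N2=(alive,v0)
Op 7: N2 marks N1=dead -> (dead,v2)
Op 8: gossip N1<->N2 -> N1.N0=(suspect,v1) N1.N1=(dead,v2) N1.N2=(suspect,v1) | N2.N0=(suspect,v1) N2.N1=(dead,v2) N2.N2=(suspect,v1)
Op 9: N2 marks N0=suspect -> (suspect,v2)
Op 10: N2 marks N1=dead -> (dead,v3)
Op 11: N2 marks N2=alive -> (alive,v2)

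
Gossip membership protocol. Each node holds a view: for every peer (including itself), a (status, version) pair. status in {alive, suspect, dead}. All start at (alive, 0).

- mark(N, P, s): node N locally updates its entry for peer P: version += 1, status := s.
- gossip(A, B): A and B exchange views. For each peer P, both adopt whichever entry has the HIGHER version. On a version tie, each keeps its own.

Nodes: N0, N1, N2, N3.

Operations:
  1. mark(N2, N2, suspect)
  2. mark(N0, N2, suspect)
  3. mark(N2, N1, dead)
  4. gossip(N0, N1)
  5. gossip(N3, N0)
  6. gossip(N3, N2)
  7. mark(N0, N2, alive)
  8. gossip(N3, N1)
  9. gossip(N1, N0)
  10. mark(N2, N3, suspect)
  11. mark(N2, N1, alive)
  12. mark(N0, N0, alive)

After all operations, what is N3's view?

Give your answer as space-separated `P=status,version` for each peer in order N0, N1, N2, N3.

Answer: N0=alive,0 N1=dead,1 N2=suspect,1 N3=alive,0

Derivation:
Op 1: N2 marks N2=suspect -> (suspect,v1)
Op 2: N0 marks N2=suspect -> (suspect,v1)
Op 3: N2 marks N1=dead -> (dead,v1)
Op 4: gossip N0<->N1 -> N0.N0=(alive,v0) N0.N1=(alive,v0) N0.N2=(suspect,v1) N0.N3=(alive,v0) | N1.N0=(alive,v0) N1.N1=(alive,v0) N1.N2=(suspect,v1) N1.N3=(alive,v0)
Op 5: gossip N3<->N0 -> N3.N0=(alive,v0) N3.N1=(alive,v0) N3.N2=(suspect,v1) N3.N3=(alive,v0) | N0.N0=(alive,v0) N0.N1=(alive,v0) N0.N2=(suspect,v1) N0.N3=(alive,v0)
Op 6: gossip N3<->N2 -> N3.N0=(alive,v0) N3.N1=(dead,v1) N3.N2=(suspect,v1) N3.N3=(alive,v0) | N2.N0=(alive,v0) N2.N1=(dead,v1) N2.N2=(suspect,v1) N2.N3=(alive,v0)
Op 7: N0 marks N2=alive -> (alive,v2)
Op 8: gossip N3<->N1 -> N3.N0=(alive,v0) N3.N1=(dead,v1) N3.N2=(suspect,v1) N3.N3=(alive,v0) | N1.N0=(alive,v0) N1.N1=(dead,v1) N1.N2=(suspect,v1) N1.N3=(alive,v0)
Op 9: gossip N1<->N0 -> N1.N0=(alive,v0) N1.N1=(dead,v1) N1.N2=(alive,v2) N1.N3=(alive,v0) | N0.N0=(alive,v0) N0.N1=(dead,v1) N0.N2=(alive,v2) N0.N3=(alive,v0)
Op 10: N2 marks N3=suspect -> (suspect,v1)
Op 11: N2 marks N1=alive -> (alive,v2)
Op 12: N0 marks N0=alive -> (alive,v1)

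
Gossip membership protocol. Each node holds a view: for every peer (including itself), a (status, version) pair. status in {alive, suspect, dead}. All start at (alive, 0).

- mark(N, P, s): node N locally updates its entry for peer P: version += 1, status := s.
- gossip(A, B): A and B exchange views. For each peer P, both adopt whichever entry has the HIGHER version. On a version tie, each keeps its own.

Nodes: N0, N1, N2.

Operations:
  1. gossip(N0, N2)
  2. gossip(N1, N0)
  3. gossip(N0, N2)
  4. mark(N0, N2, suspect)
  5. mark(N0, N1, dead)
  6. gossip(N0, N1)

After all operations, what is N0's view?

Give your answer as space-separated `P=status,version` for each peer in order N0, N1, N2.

Op 1: gossip N0<->N2 -> N0.N0=(alive,v0) N0.N1=(alive,v0) N0.N2=(alive,v0) | N2.N0=(alive,v0) N2.N1=(alive,v0) N2.N2=(alive,v0)
Op 2: gossip N1<->N0 -> N1.N0=(alive,v0) N1.N1=(alive,v0) N1.N2=(alive,v0) | N0.N0=(alive,v0) N0.N1=(alive,v0) N0.N2=(alive,v0)
Op 3: gossip N0<->N2 -> N0.N0=(alive,v0) N0.N1=(alive,v0) N0.N2=(alive,v0) | N2.N0=(alive,v0) N2.N1=(alive,v0) N2.N2=(alive,v0)
Op 4: N0 marks N2=suspect -> (suspect,v1)
Op 5: N0 marks N1=dead -> (dead,v1)
Op 6: gossip N0<->N1 -> N0.N0=(alive,v0) N0.N1=(dead,v1) N0.N2=(suspect,v1) | N1.N0=(alive,v0) N1.N1=(dead,v1) N1.N2=(suspect,v1)

Answer: N0=alive,0 N1=dead,1 N2=suspect,1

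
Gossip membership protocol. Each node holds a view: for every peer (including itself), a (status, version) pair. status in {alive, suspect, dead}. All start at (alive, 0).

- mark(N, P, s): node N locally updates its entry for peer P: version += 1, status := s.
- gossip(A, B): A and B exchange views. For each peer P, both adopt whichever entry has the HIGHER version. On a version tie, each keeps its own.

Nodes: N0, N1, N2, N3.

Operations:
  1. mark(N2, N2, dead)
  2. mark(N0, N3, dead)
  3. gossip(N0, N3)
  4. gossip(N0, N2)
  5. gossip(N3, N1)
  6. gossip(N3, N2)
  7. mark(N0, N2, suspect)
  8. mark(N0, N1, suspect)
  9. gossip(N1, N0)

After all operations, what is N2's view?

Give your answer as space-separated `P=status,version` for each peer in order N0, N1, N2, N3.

Op 1: N2 marks N2=dead -> (dead,v1)
Op 2: N0 marks N3=dead -> (dead,v1)
Op 3: gossip N0<->N3 -> N0.N0=(alive,v0) N0.N1=(alive,v0) N0.N2=(alive,v0) N0.N3=(dead,v1) | N3.N0=(alive,v0) N3.N1=(alive,v0) N3.N2=(alive,v0) N3.N3=(dead,v1)
Op 4: gossip N0<->N2 -> N0.N0=(alive,v0) N0.N1=(alive,v0) N0.N2=(dead,v1) N0.N3=(dead,v1) | N2.N0=(alive,v0) N2.N1=(alive,v0) N2.N2=(dead,v1) N2.N3=(dead,v1)
Op 5: gossip N3<->N1 -> N3.N0=(alive,v0) N3.N1=(alive,v0) N3.N2=(alive,v0) N3.N3=(dead,v1) | N1.N0=(alive,v0) N1.N1=(alive,v0) N1.N2=(alive,v0) N1.N3=(dead,v1)
Op 6: gossip N3<->N2 -> N3.N0=(alive,v0) N3.N1=(alive,v0) N3.N2=(dead,v1) N3.N3=(dead,v1) | N2.N0=(alive,v0) N2.N1=(alive,v0) N2.N2=(dead,v1) N2.N3=(dead,v1)
Op 7: N0 marks N2=suspect -> (suspect,v2)
Op 8: N0 marks N1=suspect -> (suspect,v1)
Op 9: gossip N1<->N0 -> N1.N0=(alive,v0) N1.N1=(suspect,v1) N1.N2=(suspect,v2) N1.N3=(dead,v1) | N0.N0=(alive,v0) N0.N1=(suspect,v1) N0.N2=(suspect,v2) N0.N3=(dead,v1)

Answer: N0=alive,0 N1=alive,0 N2=dead,1 N3=dead,1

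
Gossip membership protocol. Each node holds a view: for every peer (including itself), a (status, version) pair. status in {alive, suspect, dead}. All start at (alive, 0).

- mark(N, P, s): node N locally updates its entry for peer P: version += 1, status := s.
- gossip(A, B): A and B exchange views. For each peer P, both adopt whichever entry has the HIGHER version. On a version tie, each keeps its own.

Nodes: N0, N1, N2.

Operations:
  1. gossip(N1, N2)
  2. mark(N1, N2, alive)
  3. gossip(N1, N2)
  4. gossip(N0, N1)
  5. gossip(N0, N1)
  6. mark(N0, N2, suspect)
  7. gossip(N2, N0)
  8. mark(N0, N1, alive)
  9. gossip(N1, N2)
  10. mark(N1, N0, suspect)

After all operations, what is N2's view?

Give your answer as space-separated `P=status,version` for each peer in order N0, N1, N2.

Op 1: gossip N1<->N2 -> N1.N0=(alive,v0) N1.N1=(alive,v0) N1.N2=(alive,v0) | N2.N0=(alive,v0) N2.N1=(alive,v0) N2.N2=(alive,v0)
Op 2: N1 marks N2=alive -> (alive,v1)
Op 3: gossip N1<->N2 -> N1.N0=(alive,v0) N1.N1=(alive,v0) N1.N2=(alive,v1) | N2.N0=(alive,v0) N2.N1=(alive,v0) N2.N2=(alive,v1)
Op 4: gossip N0<->N1 -> N0.N0=(alive,v0) N0.N1=(alive,v0) N0.N2=(alive,v1) | N1.N0=(alive,v0) N1.N1=(alive,v0) N1.N2=(alive,v1)
Op 5: gossip N0<->N1 -> N0.N0=(alive,v0) N0.N1=(alive,v0) N0.N2=(alive,v1) | N1.N0=(alive,v0) N1.N1=(alive,v0) N1.N2=(alive,v1)
Op 6: N0 marks N2=suspect -> (suspect,v2)
Op 7: gossip N2<->N0 -> N2.N0=(alive,v0) N2.N1=(alive,v0) N2.N2=(suspect,v2) | N0.N0=(alive,v0) N0.N1=(alive,v0) N0.N2=(suspect,v2)
Op 8: N0 marks N1=alive -> (alive,v1)
Op 9: gossip N1<->N2 -> N1.N0=(alive,v0) N1.N1=(alive,v0) N1.N2=(suspect,v2) | N2.N0=(alive,v0) N2.N1=(alive,v0) N2.N2=(suspect,v2)
Op 10: N1 marks N0=suspect -> (suspect,v1)

Answer: N0=alive,0 N1=alive,0 N2=suspect,2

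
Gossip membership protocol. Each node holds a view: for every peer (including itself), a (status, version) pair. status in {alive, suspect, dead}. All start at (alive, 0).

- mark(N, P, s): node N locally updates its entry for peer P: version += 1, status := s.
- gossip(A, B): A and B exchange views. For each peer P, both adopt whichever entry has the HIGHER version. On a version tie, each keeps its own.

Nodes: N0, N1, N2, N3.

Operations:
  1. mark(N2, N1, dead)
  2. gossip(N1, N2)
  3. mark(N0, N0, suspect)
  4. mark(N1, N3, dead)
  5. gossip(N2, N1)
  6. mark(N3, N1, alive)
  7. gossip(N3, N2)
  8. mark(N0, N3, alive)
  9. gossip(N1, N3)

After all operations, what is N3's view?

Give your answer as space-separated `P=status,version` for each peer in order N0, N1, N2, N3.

Op 1: N2 marks N1=dead -> (dead,v1)
Op 2: gossip N1<->N2 -> N1.N0=(alive,v0) N1.N1=(dead,v1) N1.N2=(alive,v0) N1.N3=(alive,v0) | N2.N0=(alive,v0) N2.N1=(dead,v1) N2.N2=(alive,v0) N2.N3=(alive,v0)
Op 3: N0 marks N0=suspect -> (suspect,v1)
Op 4: N1 marks N3=dead -> (dead,v1)
Op 5: gossip N2<->N1 -> N2.N0=(alive,v0) N2.N1=(dead,v1) N2.N2=(alive,v0) N2.N3=(dead,v1) | N1.N0=(alive,v0) N1.N1=(dead,v1) N1.N2=(alive,v0) N1.N3=(dead,v1)
Op 6: N3 marks N1=alive -> (alive,v1)
Op 7: gossip N3<->N2 -> N3.N0=(alive,v0) N3.N1=(alive,v1) N3.N2=(alive,v0) N3.N3=(dead,v1) | N2.N0=(alive,v0) N2.N1=(dead,v1) N2.N2=(alive,v0) N2.N3=(dead,v1)
Op 8: N0 marks N3=alive -> (alive,v1)
Op 9: gossip N1<->N3 -> N1.N0=(alive,v0) N1.N1=(dead,v1) N1.N2=(alive,v0) N1.N3=(dead,v1) | N3.N0=(alive,v0) N3.N1=(alive,v1) N3.N2=(alive,v0) N3.N3=(dead,v1)

Answer: N0=alive,0 N1=alive,1 N2=alive,0 N3=dead,1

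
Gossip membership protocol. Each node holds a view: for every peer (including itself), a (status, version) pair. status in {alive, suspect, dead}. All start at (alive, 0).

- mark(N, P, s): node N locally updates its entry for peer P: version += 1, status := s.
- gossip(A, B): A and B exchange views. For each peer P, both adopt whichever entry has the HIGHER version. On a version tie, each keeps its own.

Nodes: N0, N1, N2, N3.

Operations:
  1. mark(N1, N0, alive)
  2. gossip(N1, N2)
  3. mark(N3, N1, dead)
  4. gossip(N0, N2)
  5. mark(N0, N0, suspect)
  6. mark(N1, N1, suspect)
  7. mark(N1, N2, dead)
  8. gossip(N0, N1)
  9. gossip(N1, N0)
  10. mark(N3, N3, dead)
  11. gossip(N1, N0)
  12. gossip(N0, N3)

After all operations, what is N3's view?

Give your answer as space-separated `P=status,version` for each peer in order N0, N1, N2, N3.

Op 1: N1 marks N0=alive -> (alive,v1)
Op 2: gossip N1<->N2 -> N1.N0=(alive,v1) N1.N1=(alive,v0) N1.N2=(alive,v0) N1.N3=(alive,v0) | N2.N0=(alive,v1) N2.N1=(alive,v0) N2.N2=(alive,v0) N2.N3=(alive,v0)
Op 3: N3 marks N1=dead -> (dead,v1)
Op 4: gossip N0<->N2 -> N0.N0=(alive,v1) N0.N1=(alive,v0) N0.N2=(alive,v0) N0.N3=(alive,v0) | N2.N0=(alive,v1) N2.N1=(alive,v0) N2.N2=(alive,v0) N2.N3=(alive,v0)
Op 5: N0 marks N0=suspect -> (suspect,v2)
Op 6: N1 marks N1=suspect -> (suspect,v1)
Op 7: N1 marks N2=dead -> (dead,v1)
Op 8: gossip N0<->N1 -> N0.N0=(suspect,v2) N0.N1=(suspect,v1) N0.N2=(dead,v1) N0.N3=(alive,v0) | N1.N0=(suspect,v2) N1.N1=(suspect,v1) N1.N2=(dead,v1) N1.N3=(alive,v0)
Op 9: gossip N1<->N0 -> N1.N0=(suspect,v2) N1.N1=(suspect,v1) N1.N2=(dead,v1) N1.N3=(alive,v0) | N0.N0=(suspect,v2) N0.N1=(suspect,v1) N0.N2=(dead,v1) N0.N3=(alive,v0)
Op 10: N3 marks N3=dead -> (dead,v1)
Op 11: gossip N1<->N0 -> N1.N0=(suspect,v2) N1.N1=(suspect,v1) N1.N2=(dead,v1) N1.N3=(alive,v0) | N0.N0=(suspect,v2) N0.N1=(suspect,v1) N0.N2=(dead,v1) N0.N3=(alive,v0)
Op 12: gossip N0<->N3 -> N0.N0=(suspect,v2) N0.N1=(suspect,v1) N0.N2=(dead,v1) N0.N3=(dead,v1) | N3.N0=(suspect,v2) N3.N1=(dead,v1) N3.N2=(dead,v1) N3.N3=(dead,v1)

Answer: N0=suspect,2 N1=dead,1 N2=dead,1 N3=dead,1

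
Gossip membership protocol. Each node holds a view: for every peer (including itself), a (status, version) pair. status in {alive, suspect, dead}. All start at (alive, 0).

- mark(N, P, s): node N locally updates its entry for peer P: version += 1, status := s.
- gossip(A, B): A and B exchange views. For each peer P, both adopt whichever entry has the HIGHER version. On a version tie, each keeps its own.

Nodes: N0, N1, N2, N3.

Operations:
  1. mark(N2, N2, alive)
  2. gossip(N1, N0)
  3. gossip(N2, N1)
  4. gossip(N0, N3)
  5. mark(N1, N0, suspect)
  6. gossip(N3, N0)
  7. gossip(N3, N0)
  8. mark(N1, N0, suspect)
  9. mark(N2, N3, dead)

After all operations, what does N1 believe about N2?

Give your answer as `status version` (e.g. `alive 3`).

Answer: alive 1

Derivation:
Op 1: N2 marks N2=alive -> (alive,v1)
Op 2: gossip N1<->N0 -> N1.N0=(alive,v0) N1.N1=(alive,v0) N1.N2=(alive,v0) N1.N3=(alive,v0) | N0.N0=(alive,v0) N0.N1=(alive,v0) N0.N2=(alive,v0) N0.N3=(alive,v0)
Op 3: gossip N2<->N1 -> N2.N0=(alive,v0) N2.N1=(alive,v0) N2.N2=(alive,v1) N2.N3=(alive,v0) | N1.N0=(alive,v0) N1.N1=(alive,v0) N1.N2=(alive,v1) N1.N3=(alive,v0)
Op 4: gossip N0<->N3 -> N0.N0=(alive,v0) N0.N1=(alive,v0) N0.N2=(alive,v0) N0.N3=(alive,v0) | N3.N0=(alive,v0) N3.N1=(alive,v0) N3.N2=(alive,v0) N3.N3=(alive,v0)
Op 5: N1 marks N0=suspect -> (suspect,v1)
Op 6: gossip N3<->N0 -> N3.N0=(alive,v0) N3.N1=(alive,v0) N3.N2=(alive,v0) N3.N3=(alive,v0) | N0.N0=(alive,v0) N0.N1=(alive,v0) N0.N2=(alive,v0) N0.N3=(alive,v0)
Op 7: gossip N3<->N0 -> N3.N0=(alive,v0) N3.N1=(alive,v0) N3.N2=(alive,v0) N3.N3=(alive,v0) | N0.N0=(alive,v0) N0.N1=(alive,v0) N0.N2=(alive,v0) N0.N3=(alive,v0)
Op 8: N1 marks N0=suspect -> (suspect,v2)
Op 9: N2 marks N3=dead -> (dead,v1)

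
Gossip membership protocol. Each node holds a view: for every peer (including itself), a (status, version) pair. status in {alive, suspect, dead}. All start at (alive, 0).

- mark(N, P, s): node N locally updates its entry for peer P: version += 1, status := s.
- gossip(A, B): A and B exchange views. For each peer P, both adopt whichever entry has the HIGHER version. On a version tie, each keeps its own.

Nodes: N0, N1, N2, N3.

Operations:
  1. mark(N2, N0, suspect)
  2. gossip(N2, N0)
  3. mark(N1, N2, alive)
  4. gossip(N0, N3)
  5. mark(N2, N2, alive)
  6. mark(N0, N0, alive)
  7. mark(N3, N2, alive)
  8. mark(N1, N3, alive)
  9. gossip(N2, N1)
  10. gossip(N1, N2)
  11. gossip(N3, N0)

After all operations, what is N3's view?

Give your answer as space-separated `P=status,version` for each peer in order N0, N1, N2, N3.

Op 1: N2 marks N0=suspect -> (suspect,v1)
Op 2: gossip N2<->N0 -> N2.N0=(suspect,v1) N2.N1=(alive,v0) N2.N2=(alive,v0) N2.N3=(alive,v0) | N0.N0=(suspect,v1) N0.N1=(alive,v0) N0.N2=(alive,v0) N0.N3=(alive,v0)
Op 3: N1 marks N2=alive -> (alive,v1)
Op 4: gossip N0<->N3 -> N0.N0=(suspect,v1) N0.N1=(alive,v0) N0.N2=(alive,v0) N0.N3=(alive,v0) | N3.N0=(suspect,v1) N3.N1=(alive,v0) N3.N2=(alive,v0) N3.N3=(alive,v0)
Op 5: N2 marks N2=alive -> (alive,v1)
Op 6: N0 marks N0=alive -> (alive,v2)
Op 7: N3 marks N2=alive -> (alive,v1)
Op 8: N1 marks N3=alive -> (alive,v1)
Op 9: gossip N2<->N1 -> N2.N0=(suspect,v1) N2.N1=(alive,v0) N2.N2=(alive,v1) N2.N3=(alive,v1) | N1.N0=(suspect,v1) N1.N1=(alive,v0) N1.N2=(alive,v1) N1.N3=(alive,v1)
Op 10: gossip N1<->N2 -> N1.N0=(suspect,v1) N1.N1=(alive,v0) N1.N2=(alive,v1) N1.N3=(alive,v1) | N2.N0=(suspect,v1) N2.N1=(alive,v0) N2.N2=(alive,v1) N2.N3=(alive,v1)
Op 11: gossip N3<->N0 -> N3.N0=(alive,v2) N3.N1=(alive,v0) N3.N2=(alive,v1) N3.N3=(alive,v0) | N0.N0=(alive,v2) N0.N1=(alive,v0) N0.N2=(alive,v1) N0.N3=(alive,v0)

Answer: N0=alive,2 N1=alive,0 N2=alive,1 N3=alive,0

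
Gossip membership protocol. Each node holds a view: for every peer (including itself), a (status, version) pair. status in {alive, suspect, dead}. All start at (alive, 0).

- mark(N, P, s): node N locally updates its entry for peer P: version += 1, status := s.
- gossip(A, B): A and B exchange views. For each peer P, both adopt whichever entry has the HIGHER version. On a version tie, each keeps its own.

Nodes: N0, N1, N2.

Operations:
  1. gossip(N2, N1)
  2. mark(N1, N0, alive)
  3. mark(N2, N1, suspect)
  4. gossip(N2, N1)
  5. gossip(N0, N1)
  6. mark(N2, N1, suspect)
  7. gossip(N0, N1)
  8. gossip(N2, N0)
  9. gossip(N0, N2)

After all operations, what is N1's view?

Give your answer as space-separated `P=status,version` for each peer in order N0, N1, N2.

Op 1: gossip N2<->N1 -> N2.N0=(alive,v0) N2.N1=(alive,v0) N2.N2=(alive,v0) | N1.N0=(alive,v0) N1.N1=(alive,v0) N1.N2=(alive,v0)
Op 2: N1 marks N0=alive -> (alive,v1)
Op 3: N2 marks N1=suspect -> (suspect,v1)
Op 4: gossip N2<->N1 -> N2.N0=(alive,v1) N2.N1=(suspect,v1) N2.N2=(alive,v0) | N1.N0=(alive,v1) N1.N1=(suspect,v1) N1.N2=(alive,v0)
Op 5: gossip N0<->N1 -> N0.N0=(alive,v1) N0.N1=(suspect,v1) N0.N2=(alive,v0) | N1.N0=(alive,v1) N1.N1=(suspect,v1) N1.N2=(alive,v0)
Op 6: N2 marks N1=suspect -> (suspect,v2)
Op 7: gossip N0<->N1 -> N0.N0=(alive,v1) N0.N1=(suspect,v1) N0.N2=(alive,v0) | N1.N0=(alive,v1) N1.N1=(suspect,v1) N1.N2=(alive,v0)
Op 8: gossip N2<->N0 -> N2.N0=(alive,v1) N2.N1=(suspect,v2) N2.N2=(alive,v0) | N0.N0=(alive,v1) N0.N1=(suspect,v2) N0.N2=(alive,v0)
Op 9: gossip N0<->N2 -> N0.N0=(alive,v1) N0.N1=(suspect,v2) N0.N2=(alive,v0) | N2.N0=(alive,v1) N2.N1=(suspect,v2) N2.N2=(alive,v0)

Answer: N0=alive,1 N1=suspect,1 N2=alive,0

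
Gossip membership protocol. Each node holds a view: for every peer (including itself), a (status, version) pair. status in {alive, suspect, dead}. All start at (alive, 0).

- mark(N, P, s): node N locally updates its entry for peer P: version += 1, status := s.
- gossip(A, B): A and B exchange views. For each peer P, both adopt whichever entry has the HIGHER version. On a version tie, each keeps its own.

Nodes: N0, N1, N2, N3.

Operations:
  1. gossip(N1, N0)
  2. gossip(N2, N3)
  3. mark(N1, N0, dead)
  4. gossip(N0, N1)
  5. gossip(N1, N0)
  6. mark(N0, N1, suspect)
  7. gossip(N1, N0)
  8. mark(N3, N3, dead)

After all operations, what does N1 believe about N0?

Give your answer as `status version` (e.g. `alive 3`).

Op 1: gossip N1<->N0 -> N1.N0=(alive,v0) N1.N1=(alive,v0) N1.N2=(alive,v0) N1.N3=(alive,v0) | N0.N0=(alive,v0) N0.N1=(alive,v0) N0.N2=(alive,v0) N0.N3=(alive,v0)
Op 2: gossip N2<->N3 -> N2.N0=(alive,v0) N2.N1=(alive,v0) N2.N2=(alive,v0) N2.N3=(alive,v0) | N3.N0=(alive,v0) N3.N1=(alive,v0) N3.N2=(alive,v0) N3.N3=(alive,v0)
Op 3: N1 marks N0=dead -> (dead,v1)
Op 4: gossip N0<->N1 -> N0.N0=(dead,v1) N0.N1=(alive,v0) N0.N2=(alive,v0) N0.N3=(alive,v0) | N1.N0=(dead,v1) N1.N1=(alive,v0) N1.N2=(alive,v0) N1.N3=(alive,v0)
Op 5: gossip N1<->N0 -> N1.N0=(dead,v1) N1.N1=(alive,v0) N1.N2=(alive,v0) N1.N3=(alive,v0) | N0.N0=(dead,v1) N0.N1=(alive,v0) N0.N2=(alive,v0) N0.N3=(alive,v0)
Op 6: N0 marks N1=suspect -> (suspect,v1)
Op 7: gossip N1<->N0 -> N1.N0=(dead,v1) N1.N1=(suspect,v1) N1.N2=(alive,v0) N1.N3=(alive,v0) | N0.N0=(dead,v1) N0.N1=(suspect,v1) N0.N2=(alive,v0) N0.N3=(alive,v0)
Op 8: N3 marks N3=dead -> (dead,v1)

Answer: dead 1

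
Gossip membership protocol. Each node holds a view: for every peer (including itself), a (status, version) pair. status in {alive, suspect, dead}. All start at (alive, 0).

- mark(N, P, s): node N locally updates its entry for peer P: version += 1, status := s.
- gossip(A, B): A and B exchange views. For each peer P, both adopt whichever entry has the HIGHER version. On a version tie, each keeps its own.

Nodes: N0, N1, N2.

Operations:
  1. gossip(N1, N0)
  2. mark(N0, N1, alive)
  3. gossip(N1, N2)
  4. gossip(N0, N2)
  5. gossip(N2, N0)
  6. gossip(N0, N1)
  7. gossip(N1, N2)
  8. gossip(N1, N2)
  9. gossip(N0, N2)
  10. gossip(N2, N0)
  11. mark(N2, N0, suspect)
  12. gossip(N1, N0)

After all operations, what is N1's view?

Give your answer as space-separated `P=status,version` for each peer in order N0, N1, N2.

Op 1: gossip N1<->N0 -> N1.N0=(alive,v0) N1.N1=(alive,v0) N1.N2=(alive,v0) | N0.N0=(alive,v0) N0.N1=(alive,v0) N0.N2=(alive,v0)
Op 2: N0 marks N1=alive -> (alive,v1)
Op 3: gossip N1<->N2 -> N1.N0=(alive,v0) N1.N1=(alive,v0) N1.N2=(alive,v0) | N2.N0=(alive,v0) N2.N1=(alive,v0) N2.N2=(alive,v0)
Op 4: gossip N0<->N2 -> N0.N0=(alive,v0) N0.N1=(alive,v1) N0.N2=(alive,v0) | N2.N0=(alive,v0) N2.N1=(alive,v1) N2.N2=(alive,v0)
Op 5: gossip N2<->N0 -> N2.N0=(alive,v0) N2.N1=(alive,v1) N2.N2=(alive,v0) | N0.N0=(alive,v0) N0.N1=(alive,v1) N0.N2=(alive,v0)
Op 6: gossip N0<->N1 -> N0.N0=(alive,v0) N0.N1=(alive,v1) N0.N2=(alive,v0) | N1.N0=(alive,v0) N1.N1=(alive,v1) N1.N2=(alive,v0)
Op 7: gossip N1<->N2 -> N1.N0=(alive,v0) N1.N1=(alive,v1) N1.N2=(alive,v0) | N2.N0=(alive,v0) N2.N1=(alive,v1) N2.N2=(alive,v0)
Op 8: gossip N1<->N2 -> N1.N0=(alive,v0) N1.N1=(alive,v1) N1.N2=(alive,v0) | N2.N0=(alive,v0) N2.N1=(alive,v1) N2.N2=(alive,v0)
Op 9: gossip N0<->N2 -> N0.N0=(alive,v0) N0.N1=(alive,v1) N0.N2=(alive,v0) | N2.N0=(alive,v0) N2.N1=(alive,v1) N2.N2=(alive,v0)
Op 10: gossip N2<->N0 -> N2.N0=(alive,v0) N2.N1=(alive,v1) N2.N2=(alive,v0) | N0.N0=(alive,v0) N0.N1=(alive,v1) N0.N2=(alive,v0)
Op 11: N2 marks N0=suspect -> (suspect,v1)
Op 12: gossip N1<->N0 -> N1.N0=(alive,v0) N1.N1=(alive,v1) N1.N2=(alive,v0) | N0.N0=(alive,v0) N0.N1=(alive,v1) N0.N2=(alive,v0)

Answer: N0=alive,0 N1=alive,1 N2=alive,0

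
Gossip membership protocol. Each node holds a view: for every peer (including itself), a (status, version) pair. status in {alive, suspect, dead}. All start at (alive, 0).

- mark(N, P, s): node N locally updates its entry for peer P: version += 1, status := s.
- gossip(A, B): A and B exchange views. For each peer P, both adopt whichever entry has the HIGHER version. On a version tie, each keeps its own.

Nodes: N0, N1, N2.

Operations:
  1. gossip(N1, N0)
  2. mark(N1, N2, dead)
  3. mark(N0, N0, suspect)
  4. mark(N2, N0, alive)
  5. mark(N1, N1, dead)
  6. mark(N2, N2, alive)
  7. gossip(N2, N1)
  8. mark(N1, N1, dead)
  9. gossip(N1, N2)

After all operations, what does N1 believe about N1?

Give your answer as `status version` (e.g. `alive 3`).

Op 1: gossip N1<->N0 -> N1.N0=(alive,v0) N1.N1=(alive,v0) N1.N2=(alive,v0) | N0.N0=(alive,v0) N0.N1=(alive,v0) N0.N2=(alive,v0)
Op 2: N1 marks N2=dead -> (dead,v1)
Op 3: N0 marks N0=suspect -> (suspect,v1)
Op 4: N2 marks N0=alive -> (alive,v1)
Op 5: N1 marks N1=dead -> (dead,v1)
Op 6: N2 marks N2=alive -> (alive,v1)
Op 7: gossip N2<->N1 -> N2.N0=(alive,v1) N2.N1=(dead,v1) N2.N2=(alive,v1) | N1.N0=(alive,v1) N1.N1=(dead,v1) N1.N2=(dead,v1)
Op 8: N1 marks N1=dead -> (dead,v2)
Op 9: gossip N1<->N2 -> N1.N0=(alive,v1) N1.N1=(dead,v2) N1.N2=(dead,v1) | N2.N0=(alive,v1) N2.N1=(dead,v2) N2.N2=(alive,v1)

Answer: dead 2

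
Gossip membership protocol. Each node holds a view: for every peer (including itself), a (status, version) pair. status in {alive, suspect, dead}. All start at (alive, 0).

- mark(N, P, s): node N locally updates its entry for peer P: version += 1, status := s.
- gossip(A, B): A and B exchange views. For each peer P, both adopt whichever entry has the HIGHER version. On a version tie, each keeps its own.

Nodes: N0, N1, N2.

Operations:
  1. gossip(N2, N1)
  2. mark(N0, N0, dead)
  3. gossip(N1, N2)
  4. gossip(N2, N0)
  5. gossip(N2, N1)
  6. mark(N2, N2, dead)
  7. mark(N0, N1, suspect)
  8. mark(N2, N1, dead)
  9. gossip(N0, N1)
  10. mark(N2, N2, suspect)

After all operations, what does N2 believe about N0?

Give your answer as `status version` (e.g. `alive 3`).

Answer: dead 1

Derivation:
Op 1: gossip N2<->N1 -> N2.N0=(alive,v0) N2.N1=(alive,v0) N2.N2=(alive,v0) | N1.N0=(alive,v0) N1.N1=(alive,v0) N1.N2=(alive,v0)
Op 2: N0 marks N0=dead -> (dead,v1)
Op 3: gossip N1<->N2 -> N1.N0=(alive,v0) N1.N1=(alive,v0) N1.N2=(alive,v0) | N2.N0=(alive,v0) N2.N1=(alive,v0) N2.N2=(alive,v0)
Op 4: gossip N2<->N0 -> N2.N0=(dead,v1) N2.N1=(alive,v0) N2.N2=(alive,v0) | N0.N0=(dead,v1) N0.N1=(alive,v0) N0.N2=(alive,v0)
Op 5: gossip N2<->N1 -> N2.N0=(dead,v1) N2.N1=(alive,v0) N2.N2=(alive,v0) | N1.N0=(dead,v1) N1.N1=(alive,v0) N1.N2=(alive,v0)
Op 6: N2 marks N2=dead -> (dead,v1)
Op 7: N0 marks N1=suspect -> (suspect,v1)
Op 8: N2 marks N1=dead -> (dead,v1)
Op 9: gossip N0<->N1 -> N0.N0=(dead,v1) N0.N1=(suspect,v1) N0.N2=(alive,v0) | N1.N0=(dead,v1) N1.N1=(suspect,v1) N1.N2=(alive,v0)
Op 10: N2 marks N2=suspect -> (suspect,v2)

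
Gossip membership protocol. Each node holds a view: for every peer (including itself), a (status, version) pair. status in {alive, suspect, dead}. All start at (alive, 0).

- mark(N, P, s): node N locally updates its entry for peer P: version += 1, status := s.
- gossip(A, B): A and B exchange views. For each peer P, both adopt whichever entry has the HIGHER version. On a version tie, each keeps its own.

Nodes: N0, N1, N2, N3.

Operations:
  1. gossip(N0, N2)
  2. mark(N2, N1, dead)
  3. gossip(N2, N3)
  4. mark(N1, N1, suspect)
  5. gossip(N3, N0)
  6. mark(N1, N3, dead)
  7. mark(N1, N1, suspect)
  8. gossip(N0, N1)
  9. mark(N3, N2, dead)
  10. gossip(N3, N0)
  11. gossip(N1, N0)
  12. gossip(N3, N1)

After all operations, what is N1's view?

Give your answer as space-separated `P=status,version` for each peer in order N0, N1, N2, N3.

Answer: N0=alive,0 N1=suspect,2 N2=dead,1 N3=dead,1

Derivation:
Op 1: gossip N0<->N2 -> N0.N0=(alive,v0) N0.N1=(alive,v0) N0.N2=(alive,v0) N0.N3=(alive,v0) | N2.N0=(alive,v0) N2.N1=(alive,v0) N2.N2=(alive,v0) N2.N3=(alive,v0)
Op 2: N2 marks N1=dead -> (dead,v1)
Op 3: gossip N2<->N3 -> N2.N0=(alive,v0) N2.N1=(dead,v1) N2.N2=(alive,v0) N2.N3=(alive,v0) | N3.N0=(alive,v0) N3.N1=(dead,v1) N3.N2=(alive,v0) N3.N3=(alive,v0)
Op 4: N1 marks N1=suspect -> (suspect,v1)
Op 5: gossip N3<->N0 -> N3.N0=(alive,v0) N3.N1=(dead,v1) N3.N2=(alive,v0) N3.N3=(alive,v0) | N0.N0=(alive,v0) N0.N1=(dead,v1) N0.N2=(alive,v0) N0.N3=(alive,v0)
Op 6: N1 marks N3=dead -> (dead,v1)
Op 7: N1 marks N1=suspect -> (suspect,v2)
Op 8: gossip N0<->N1 -> N0.N0=(alive,v0) N0.N1=(suspect,v2) N0.N2=(alive,v0) N0.N3=(dead,v1) | N1.N0=(alive,v0) N1.N1=(suspect,v2) N1.N2=(alive,v0) N1.N3=(dead,v1)
Op 9: N3 marks N2=dead -> (dead,v1)
Op 10: gossip N3<->N0 -> N3.N0=(alive,v0) N3.N1=(suspect,v2) N3.N2=(dead,v1) N3.N3=(dead,v1) | N0.N0=(alive,v0) N0.N1=(suspect,v2) N0.N2=(dead,v1) N0.N3=(dead,v1)
Op 11: gossip N1<->N0 -> N1.N0=(alive,v0) N1.N1=(suspect,v2) N1.N2=(dead,v1) N1.N3=(dead,v1) | N0.N0=(alive,v0) N0.N1=(suspect,v2) N0.N2=(dead,v1) N0.N3=(dead,v1)
Op 12: gossip N3<->N1 -> N3.N0=(alive,v0) N3.N1=(suspect,v2) N3.N2=(dead,v1) N3.N3=(dead,v1) | N1.N0=(alive,v0) N1.N1=(suspect,v2) N1.N2=(dead,v1) N1.N3=(dead,v1)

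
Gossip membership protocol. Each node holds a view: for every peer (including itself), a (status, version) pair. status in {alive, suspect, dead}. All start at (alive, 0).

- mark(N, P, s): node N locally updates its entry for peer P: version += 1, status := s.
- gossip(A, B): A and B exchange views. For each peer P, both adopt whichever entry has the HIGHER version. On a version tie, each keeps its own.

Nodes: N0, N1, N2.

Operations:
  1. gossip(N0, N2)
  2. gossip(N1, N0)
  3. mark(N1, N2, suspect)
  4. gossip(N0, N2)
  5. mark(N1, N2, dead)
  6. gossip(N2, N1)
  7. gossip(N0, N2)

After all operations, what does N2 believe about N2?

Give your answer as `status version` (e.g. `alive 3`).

Op 1: gossip N0<->N2 -> N0.N0=(alive,v0) N0.N1=(alive,v0) N0.N2=(alive,v0) | N2.N0=(alive,v0) N2.N1=(alive,v0) N2.N2=(alive,v0)
Op 2: gossip N1<->N0 -> N1.N0=(alive,v0) N1.N1=(alive,v0) N1.N2=(alive,v0) | N0.N0=(alive,v0) N0.N1=(alive,v0) N0.N2=(alive,v0)
Op 3: N1 marks N2=suspect -> (suspect,v1)
Op 4: gossip N0<->N2 -> N0.N0=(alive,v0) N0.N1=(alive,v0) N0.N2=(alive,v0) | N2.N0=(alive,v0) N2.N1=(alive,v0) N2.N2=(alive,v0)
Op 5: N1 marks N2=dead -> (dead,v2)
Op 6: gossip N2<->N1 -> N2.N0=(alive,v0) N2.N1=(alive,v0) N2.N2=(dead,v2) | N1.N0=(alive,v0) N1.N1=(alive,v0) N1.N2=(dead,v2)
Op 7: gossip N0<->N2 -> N0.N0=(alive,v0) N0.N1=(alive,v0) N0.N2=(dead,v2) | N2.N0=(alive,v0) N2.N1=(alive,v0) N2.N2=(dead,v2)

Answer: dead 2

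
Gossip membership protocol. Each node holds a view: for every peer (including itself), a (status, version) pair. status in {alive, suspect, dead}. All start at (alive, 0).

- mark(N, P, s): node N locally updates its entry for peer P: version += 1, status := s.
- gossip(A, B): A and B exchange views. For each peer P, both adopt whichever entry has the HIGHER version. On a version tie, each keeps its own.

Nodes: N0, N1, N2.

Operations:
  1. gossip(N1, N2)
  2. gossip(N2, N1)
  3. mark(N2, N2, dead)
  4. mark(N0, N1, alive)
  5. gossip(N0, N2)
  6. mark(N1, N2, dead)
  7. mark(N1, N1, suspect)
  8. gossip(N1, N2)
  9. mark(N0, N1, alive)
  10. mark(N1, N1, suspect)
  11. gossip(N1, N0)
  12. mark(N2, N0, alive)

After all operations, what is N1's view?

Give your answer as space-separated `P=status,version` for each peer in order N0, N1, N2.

Op 1: gossip N1<->N2 -> N1.N0=(alive,v0) N1.N1=(alive,v0) N1.N2=(alive,v0) | N2.N0=(alive,v0) N2.N1=(alive,v0) N2.N2=(alive,v0)
Op 2: gossip N2<->N1 -> N2.N0=(alive,v0) N2.N1=(alive,v0) N2.N2=(alive,v0) | N1.N0=(alive,v0) N1.N1=(alive,v0) N1.N2=(alive,v0)
Op 3: N2 marks N2=dead -> (dead,v1)
Op 4: N0 marks N1=alive -> (alive,v1)
Op 5: gossip N0<->N2 -> N0.N0=(alive,v0) N0.N1=(alive,v1) N0.N2=(dead,v1) | N2.N0=(alive,v0) N2.N1=(alive,v1) N2.N2=(dead,v1)
Op 6: N1 marks N2=dead -> (dead,v1)
Op 7: N1 marks N1=suspect -> (suspect,v1)
Op 8: gossip N1<->N2 -> N1.N0=(alive,v0) N1.N1=(suspect,v1) N1.N2=(dead,v1) | N2.N0=(alive,v0) N2.N1=(alive,v1) N2.N2=(dead,v1)
Op 9: N0 marks N1=alive -> (alive,v2)
Op 10: N1 marks N1=suspect -> (suspect,v2)
Op 11: gossip N1<->N0 -> N1.N0=(alive,v0) N1.N1=(suspect,v2) N1.N2=(dead,v1) | N0.N0=(alive,v0) N0.N1=(alive,v2) N0.N2=(dead,v1)
Op 12: N2 marks N0=alive -> (alive,v1)

Answer: N0=alive,0 N1=suspect,2 N2=dead,1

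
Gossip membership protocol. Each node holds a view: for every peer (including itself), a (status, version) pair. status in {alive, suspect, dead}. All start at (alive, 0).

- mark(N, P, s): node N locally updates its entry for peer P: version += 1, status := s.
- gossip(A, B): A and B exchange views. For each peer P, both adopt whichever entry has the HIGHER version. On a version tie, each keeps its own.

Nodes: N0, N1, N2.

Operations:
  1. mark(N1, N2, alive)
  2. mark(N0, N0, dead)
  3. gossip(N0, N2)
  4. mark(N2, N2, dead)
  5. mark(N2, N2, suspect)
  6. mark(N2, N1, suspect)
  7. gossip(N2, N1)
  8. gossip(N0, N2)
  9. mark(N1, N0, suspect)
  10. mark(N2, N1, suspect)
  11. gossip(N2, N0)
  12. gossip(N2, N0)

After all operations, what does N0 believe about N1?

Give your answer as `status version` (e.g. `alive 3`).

Answer: suspect 2

Derivation:
Op 1: N1 marks N2=alive -> (alive,v1)
Op 2: N0 marks N0=dead -> (dead,v1)
Op 3: gossip N0<->N2 -> N0.N0=(dead,v1) N0.N1=(alive,v0) N0.N2=(alive,v0) | N2.N0=(dead,v1) N2.N1=(alive,v0) N2.N2=(alive,v0)
Op 4: N2 marks N2=dead -> (dead,v1)
Op 5: N2 marks N2=suspect -> (suspect,v2)
Op 6: N2 marks N1=suspect -> (suspect,v1)
Op 7: gossip N2<->N1 -> N2.N0=(dead,v1) N2.N1=(suspect,v1) N2.N2=(suspect,v2) | N1.N0=(dead,v1) N1.N1=(suspect,v1) N1.N2=(suspect,v2)
Op 8: gossip N0<->N2 -> N0.N0=(dead,v1) N0.N1=(suspect,v1) N0.N2=(suspect,v2) | N2.N0=(dead,v1) N2.N1=(suspect,v1) N2.N2=(suspect,v2)
Op 9: N1 marks N0=suspect -> (suspect,v2)
Op 10: N2 marks N1=suspect -> (suspect,v2)
Op 11: gossip N2<->N0 -> N2.N0=(dead,v1) N2.N1=(suspect,v2) N2.N2=(suspect,v2) | N0.N0=(dead,v1) N0.N1=(suspect,v2) N0.N2=(suspect,v2)
Op 12: gossip N2<->N0 -> N2.N0=(dead,v1) N2.N1=(suspect,v2) N2.N2=(suspect,v2) | N0.N0=(dead,v1) N0.N1=(suspect,v2) N0.N2=(suspect,v2)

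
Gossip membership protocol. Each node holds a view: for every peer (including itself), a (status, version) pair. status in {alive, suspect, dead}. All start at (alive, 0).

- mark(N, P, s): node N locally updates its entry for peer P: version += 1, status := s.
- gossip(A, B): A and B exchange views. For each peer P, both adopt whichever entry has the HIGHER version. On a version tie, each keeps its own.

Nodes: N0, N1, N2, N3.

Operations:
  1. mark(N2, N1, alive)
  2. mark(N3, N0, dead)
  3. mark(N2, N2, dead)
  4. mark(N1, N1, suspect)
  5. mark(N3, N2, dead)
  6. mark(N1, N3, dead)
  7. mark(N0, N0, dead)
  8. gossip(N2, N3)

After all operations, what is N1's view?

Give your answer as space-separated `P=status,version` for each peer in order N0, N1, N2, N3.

Op 1: N2 marks N1=alive -> (alive,v1)
Op 2: N3 marks N0=dead -> (dead,v1)
Op 3: N2 marks N2=dead -> (dead,v1)
Op 4: N1 marks N1=suspect -> (suspect,v1)
Op 5: N3 marks N2=dead -> (dead,v1)
Op 6: N1 marks N3=dead -> (dead,v1)
Op 7: N0 marks N0=dead -> (dead,v1)
Op 8: gossip N2<->N3 -> N2.N0=(dead,v1) N2.N1=(alive,v1) N2.N2=(dead,v1) N2.N3=(alive,v0) | N3.N0=(dead,v1) N3.N1=(alive,v1) N3.N2=(dead,v1) N3.N3=(alive,v0)

Answer: N0=alive,0 N1=suspect,1 N2=alive,0 N3=dead,1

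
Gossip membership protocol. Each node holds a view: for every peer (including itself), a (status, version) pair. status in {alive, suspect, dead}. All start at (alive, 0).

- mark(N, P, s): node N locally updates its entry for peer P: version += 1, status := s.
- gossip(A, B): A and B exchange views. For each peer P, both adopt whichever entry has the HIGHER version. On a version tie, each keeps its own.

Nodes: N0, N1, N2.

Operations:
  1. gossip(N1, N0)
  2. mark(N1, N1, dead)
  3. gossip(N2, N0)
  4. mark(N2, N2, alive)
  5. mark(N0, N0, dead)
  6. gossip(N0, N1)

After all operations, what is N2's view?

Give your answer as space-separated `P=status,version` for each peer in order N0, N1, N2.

Answer: N0=alive,0 N1=alive,0 N2=alive,1

Derivation:
Op 1: gossip N1<->N0 -> N1.N0=(alive,v0) N1.N1=(alive,v0) N1.N2=(alive,v0) | N0.N0=(alive,v0) N0.N1=(alive,v0) N0.N2=(alive,v0)
Op 2: N1 marks N1=dead -> (dead,v1)
Op 3: gossip N2<->N0 -> N2.N0=(alive,v0) N2.N1=(alive,v0) N2.N2=(alive,v0) | N0.N0=(alive,v0) N0.N1=(alive,v0) N0.N2=(alive,v0)
Op 4: N2 marks N2=alive -> (alive,v1)
Op 5: N0 marks N0=dead -> (dead,v1)
Op 6: gossip N0<->N1 -> N0.N0=(dead,v1) N0.N1=(dead,v1) N0.N2=(alive,v0) | N1.N0=(dead,v1) N1.N1=(dead,v1) N1.N2=(alive,v0)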